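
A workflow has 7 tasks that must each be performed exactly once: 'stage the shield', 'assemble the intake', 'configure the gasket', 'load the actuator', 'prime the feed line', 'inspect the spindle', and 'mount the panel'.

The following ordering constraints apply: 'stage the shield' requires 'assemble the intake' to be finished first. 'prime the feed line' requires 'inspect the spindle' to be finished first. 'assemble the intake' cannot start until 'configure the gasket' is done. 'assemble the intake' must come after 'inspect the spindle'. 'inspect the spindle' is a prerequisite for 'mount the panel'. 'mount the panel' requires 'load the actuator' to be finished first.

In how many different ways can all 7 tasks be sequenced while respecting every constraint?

The tasks with no prerequisites are 'configure the gasket', 'load the actuator', 'inspect the spindle'; any of them can be placed first.
Enumerating by repeatedly choosing an available task (one whose prerequisites are all placed) gives 134 distinct complete orderings.

134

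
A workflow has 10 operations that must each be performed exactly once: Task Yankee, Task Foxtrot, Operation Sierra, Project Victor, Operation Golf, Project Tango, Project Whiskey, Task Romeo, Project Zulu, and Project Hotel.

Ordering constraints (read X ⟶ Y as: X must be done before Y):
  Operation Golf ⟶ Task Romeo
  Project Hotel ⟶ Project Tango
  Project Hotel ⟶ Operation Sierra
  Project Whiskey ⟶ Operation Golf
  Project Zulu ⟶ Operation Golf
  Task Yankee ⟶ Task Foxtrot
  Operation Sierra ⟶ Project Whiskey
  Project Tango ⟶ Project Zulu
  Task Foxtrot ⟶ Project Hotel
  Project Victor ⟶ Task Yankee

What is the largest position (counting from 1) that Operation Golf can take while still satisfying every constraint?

9

Following the constraints forward from Operation Golf, its only required successor is Task Romeo.
With 1 mandatory successor out of 10 operations total, the latest slot for Operation Golf is 10−1 = 9, and it's reachable by doing all non-successors before Operation Golf.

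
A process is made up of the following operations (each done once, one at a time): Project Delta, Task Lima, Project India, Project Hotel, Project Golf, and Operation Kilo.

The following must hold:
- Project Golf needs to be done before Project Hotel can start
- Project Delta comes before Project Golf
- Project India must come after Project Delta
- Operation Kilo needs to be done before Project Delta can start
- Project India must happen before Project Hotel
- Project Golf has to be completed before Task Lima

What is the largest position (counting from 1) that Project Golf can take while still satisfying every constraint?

4

The operations that are forced after Project Golf, directly or by a chain of constraints, are Task Lima, Project Hotel. That's 2 operations.
So at least 2 operations follow Project Golf, putting Project Golf no later than position 4. That position is achievable by scheduling everything else first.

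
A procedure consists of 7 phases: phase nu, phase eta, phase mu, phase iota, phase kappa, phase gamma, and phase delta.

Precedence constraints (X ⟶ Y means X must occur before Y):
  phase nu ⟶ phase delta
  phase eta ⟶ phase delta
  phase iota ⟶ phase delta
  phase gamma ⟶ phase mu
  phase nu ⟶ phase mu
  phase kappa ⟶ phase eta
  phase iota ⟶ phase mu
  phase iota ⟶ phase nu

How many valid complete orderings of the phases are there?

81

3 phases have no prerequisites (phase iota, phase kappa, phase gamma), so any of them could come first.
Systematically extending each partial ordering one phase at a time and counting, there are 81 complete orderings.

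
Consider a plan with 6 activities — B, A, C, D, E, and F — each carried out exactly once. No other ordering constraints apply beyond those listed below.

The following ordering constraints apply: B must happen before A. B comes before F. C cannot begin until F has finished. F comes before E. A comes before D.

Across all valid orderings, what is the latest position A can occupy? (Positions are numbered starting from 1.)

Following the constraints forward from A, its only required successor is D.
With 1 mandatory successor out of 6 activities total, the latest slot for A is 6−1 = 5, and it's reachable by doing all non-successors before A.

5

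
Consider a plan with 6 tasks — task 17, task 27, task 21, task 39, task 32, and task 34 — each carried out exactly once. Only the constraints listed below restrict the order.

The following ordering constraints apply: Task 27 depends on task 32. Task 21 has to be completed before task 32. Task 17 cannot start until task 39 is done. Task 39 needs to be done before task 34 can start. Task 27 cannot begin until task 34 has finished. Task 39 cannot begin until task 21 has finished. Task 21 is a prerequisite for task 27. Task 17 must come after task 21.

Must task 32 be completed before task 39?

No

Nothing in the constraints links task 32 and task 39; they are unordered relative to each other.
There exist valid orderings with task 39 before task 32, so task 32 is not required to come first.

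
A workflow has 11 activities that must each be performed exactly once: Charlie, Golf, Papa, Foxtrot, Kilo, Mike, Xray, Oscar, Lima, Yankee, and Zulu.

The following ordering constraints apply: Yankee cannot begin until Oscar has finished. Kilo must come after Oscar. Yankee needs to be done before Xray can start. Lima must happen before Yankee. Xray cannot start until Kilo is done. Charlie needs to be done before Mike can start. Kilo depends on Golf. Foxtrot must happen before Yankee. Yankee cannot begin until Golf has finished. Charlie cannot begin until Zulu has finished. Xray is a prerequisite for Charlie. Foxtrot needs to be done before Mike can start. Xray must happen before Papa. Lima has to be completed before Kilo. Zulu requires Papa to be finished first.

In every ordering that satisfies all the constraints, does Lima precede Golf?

No chain of constraints connects Lima to Golf in either direction.
So Lima can come before Golf or after — it is not forced.

No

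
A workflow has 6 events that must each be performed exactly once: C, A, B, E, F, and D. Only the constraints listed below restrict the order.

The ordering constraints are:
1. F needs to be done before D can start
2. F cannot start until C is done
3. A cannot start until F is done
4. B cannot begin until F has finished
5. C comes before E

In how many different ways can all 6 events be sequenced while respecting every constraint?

30

Only C has no prerequisites, so it must go first.
Systematically extending each partial ordering one event at a time and counting, there are 30 complete orderings.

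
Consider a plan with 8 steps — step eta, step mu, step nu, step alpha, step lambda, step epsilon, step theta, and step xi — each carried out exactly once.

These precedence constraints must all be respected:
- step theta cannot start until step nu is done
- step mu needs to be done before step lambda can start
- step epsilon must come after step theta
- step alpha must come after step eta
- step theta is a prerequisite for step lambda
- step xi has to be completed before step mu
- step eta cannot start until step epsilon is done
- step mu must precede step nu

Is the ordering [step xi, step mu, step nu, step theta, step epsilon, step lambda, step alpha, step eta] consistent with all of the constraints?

Here step eta comes after step alpha.
Since step eta is required before step alpha, the ordering is invalid.

No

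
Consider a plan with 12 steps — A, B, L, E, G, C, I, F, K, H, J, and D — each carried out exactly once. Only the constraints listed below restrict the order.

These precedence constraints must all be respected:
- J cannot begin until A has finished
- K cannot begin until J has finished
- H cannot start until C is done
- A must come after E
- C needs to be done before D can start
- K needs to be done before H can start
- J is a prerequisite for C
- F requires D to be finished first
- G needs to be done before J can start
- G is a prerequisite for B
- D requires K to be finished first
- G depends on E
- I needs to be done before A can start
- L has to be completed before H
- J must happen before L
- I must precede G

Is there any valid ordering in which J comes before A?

No

There is a dependency chain A → J, so J always comes after A.
Hence J can never be scheduled before A.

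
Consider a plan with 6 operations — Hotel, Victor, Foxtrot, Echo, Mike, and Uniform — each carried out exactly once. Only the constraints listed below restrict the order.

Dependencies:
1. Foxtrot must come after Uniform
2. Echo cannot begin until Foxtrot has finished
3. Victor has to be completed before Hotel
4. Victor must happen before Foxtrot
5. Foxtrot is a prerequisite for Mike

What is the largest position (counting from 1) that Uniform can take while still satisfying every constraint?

The operations that are forced after Uniform, directly or by a chain of constraints, are Foxtrot, Echo, Mike. That's 3 operations.
So at least 3 operations follow Uniform, putting Uniform no later than position 3. That position is achievable by scheduling everything else first.

3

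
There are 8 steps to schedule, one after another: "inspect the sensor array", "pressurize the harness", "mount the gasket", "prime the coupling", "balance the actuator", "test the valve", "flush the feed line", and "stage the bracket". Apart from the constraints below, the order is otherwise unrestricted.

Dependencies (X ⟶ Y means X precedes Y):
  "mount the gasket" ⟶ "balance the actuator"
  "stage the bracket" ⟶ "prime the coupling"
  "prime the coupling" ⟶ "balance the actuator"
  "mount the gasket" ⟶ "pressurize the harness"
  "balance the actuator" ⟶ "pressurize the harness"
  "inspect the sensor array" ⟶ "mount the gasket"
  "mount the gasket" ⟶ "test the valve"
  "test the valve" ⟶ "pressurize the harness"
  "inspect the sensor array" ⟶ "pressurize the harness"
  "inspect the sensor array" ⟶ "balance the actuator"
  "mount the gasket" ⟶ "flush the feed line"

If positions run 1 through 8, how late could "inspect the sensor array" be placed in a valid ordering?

3

Following every chain forward from "inspect the sensor array", the steps that must come later are "pressurize the harness", "mount the gasket", "balance the actuator", "test the valve", "flush the feed line" — 5 of them.
So at least 5 steps follow "inspect the sensor array", putting "inspect the sensor array" no later than position 3. That position is achievable by scheduling everything else first.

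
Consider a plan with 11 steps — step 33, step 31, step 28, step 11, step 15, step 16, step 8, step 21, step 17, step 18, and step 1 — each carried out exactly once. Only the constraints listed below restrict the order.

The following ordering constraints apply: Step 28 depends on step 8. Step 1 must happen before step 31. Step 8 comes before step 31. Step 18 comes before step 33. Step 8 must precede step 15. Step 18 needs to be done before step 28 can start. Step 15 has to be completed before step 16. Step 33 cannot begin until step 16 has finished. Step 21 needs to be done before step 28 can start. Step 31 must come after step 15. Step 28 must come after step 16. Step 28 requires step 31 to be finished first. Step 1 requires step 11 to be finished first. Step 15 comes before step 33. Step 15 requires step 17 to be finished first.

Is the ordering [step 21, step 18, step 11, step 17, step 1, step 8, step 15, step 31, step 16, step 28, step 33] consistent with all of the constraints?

Every stated constraint is respected: step 18 sits at position 2, ahead of step 33 at position 11, and each of the other listed pairs likewise has the predecessor earlier in the sequence.

Yes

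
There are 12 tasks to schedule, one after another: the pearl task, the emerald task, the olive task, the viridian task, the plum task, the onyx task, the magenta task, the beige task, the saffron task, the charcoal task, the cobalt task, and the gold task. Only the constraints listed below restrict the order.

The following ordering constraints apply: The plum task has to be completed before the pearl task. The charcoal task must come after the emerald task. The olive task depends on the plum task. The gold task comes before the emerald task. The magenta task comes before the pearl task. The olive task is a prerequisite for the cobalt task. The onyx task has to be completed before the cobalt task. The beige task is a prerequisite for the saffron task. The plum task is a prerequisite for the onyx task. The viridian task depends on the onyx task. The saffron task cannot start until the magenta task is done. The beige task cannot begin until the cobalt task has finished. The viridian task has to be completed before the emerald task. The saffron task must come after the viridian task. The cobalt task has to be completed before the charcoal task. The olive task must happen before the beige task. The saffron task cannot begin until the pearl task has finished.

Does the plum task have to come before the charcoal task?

Yes

There is a constraint chain the plum task → the olive task → the cobalt task → the charcoal task.
That forces the plum task before the charcoal task in every valid schedule.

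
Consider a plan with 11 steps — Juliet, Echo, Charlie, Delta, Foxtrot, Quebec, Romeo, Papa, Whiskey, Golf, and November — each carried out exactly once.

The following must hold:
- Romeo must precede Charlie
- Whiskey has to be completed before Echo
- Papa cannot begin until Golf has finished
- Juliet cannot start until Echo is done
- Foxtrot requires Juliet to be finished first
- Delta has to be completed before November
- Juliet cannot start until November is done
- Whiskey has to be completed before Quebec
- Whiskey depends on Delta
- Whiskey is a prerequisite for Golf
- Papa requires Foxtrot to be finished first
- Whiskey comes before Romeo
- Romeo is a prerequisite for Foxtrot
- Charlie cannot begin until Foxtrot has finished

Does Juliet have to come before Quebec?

No

No chain of constraints connects Juliet to Quebec in either direction.
So Juliet can come before Quebec or after — it is not forced.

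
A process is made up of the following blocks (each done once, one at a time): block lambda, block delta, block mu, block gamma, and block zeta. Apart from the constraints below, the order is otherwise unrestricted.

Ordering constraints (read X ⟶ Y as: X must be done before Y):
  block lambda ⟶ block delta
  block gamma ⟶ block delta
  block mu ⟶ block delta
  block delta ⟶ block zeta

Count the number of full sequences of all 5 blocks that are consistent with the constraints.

6

The blocks with no prerequisites are block lambda, block mu, block gamma; any of them can be placed first.
Counting all ways to extend the partial order to a total order gives 6.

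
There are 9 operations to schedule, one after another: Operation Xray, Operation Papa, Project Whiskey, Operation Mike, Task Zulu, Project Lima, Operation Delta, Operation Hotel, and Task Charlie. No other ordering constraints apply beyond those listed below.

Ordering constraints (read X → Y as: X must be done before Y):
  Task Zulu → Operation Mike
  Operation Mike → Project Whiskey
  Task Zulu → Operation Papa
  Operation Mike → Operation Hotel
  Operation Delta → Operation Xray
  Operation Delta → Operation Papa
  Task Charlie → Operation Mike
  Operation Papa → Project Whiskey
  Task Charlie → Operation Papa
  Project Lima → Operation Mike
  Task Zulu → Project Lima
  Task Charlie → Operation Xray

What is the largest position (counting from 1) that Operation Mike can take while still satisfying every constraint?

Following every chain forward from Operation Mike, the operations that must come later are Project Whiskey, Operation Hotel — 2 of them.
With 2 mandatory successors out of 9 operations total, the latest slot for Operation Mike is 9−2 = 7, and it's reachable by doing all non-successors before Operation Mike.

7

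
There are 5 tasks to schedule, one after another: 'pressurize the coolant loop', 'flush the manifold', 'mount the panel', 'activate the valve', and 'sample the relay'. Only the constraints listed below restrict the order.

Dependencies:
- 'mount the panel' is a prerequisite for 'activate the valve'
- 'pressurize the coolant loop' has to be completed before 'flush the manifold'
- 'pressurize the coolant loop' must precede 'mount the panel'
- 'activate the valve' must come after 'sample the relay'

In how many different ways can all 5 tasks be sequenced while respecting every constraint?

2 tasks have no prerequisites ('pressurize the coolant loop', 'sample the relay'), so any of them could come first.
Enumerating by repeatedly choosing an available task (one whose prerequisites are all placed) gives 11 distinct complete orderings.

11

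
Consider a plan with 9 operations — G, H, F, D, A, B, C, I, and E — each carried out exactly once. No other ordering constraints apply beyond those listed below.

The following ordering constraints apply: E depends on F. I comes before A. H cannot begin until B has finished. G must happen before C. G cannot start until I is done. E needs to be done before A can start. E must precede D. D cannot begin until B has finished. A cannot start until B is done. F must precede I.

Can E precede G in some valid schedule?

No chain of constraints runs from G to E, so G is not required to come first.
So a valid ordering placing E earlier than G exists.

Yes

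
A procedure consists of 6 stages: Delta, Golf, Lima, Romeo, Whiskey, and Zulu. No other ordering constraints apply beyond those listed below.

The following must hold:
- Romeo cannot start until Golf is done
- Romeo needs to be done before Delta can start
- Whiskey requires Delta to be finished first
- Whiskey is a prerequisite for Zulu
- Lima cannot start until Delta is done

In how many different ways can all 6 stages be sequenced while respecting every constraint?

Golf is the only stage with nothing required before it, so every ordering starts there.
Enumerating by repeatedly choosing an available stage (one whose prerequisites are all placed) gives 3 distinct complete orderings.

3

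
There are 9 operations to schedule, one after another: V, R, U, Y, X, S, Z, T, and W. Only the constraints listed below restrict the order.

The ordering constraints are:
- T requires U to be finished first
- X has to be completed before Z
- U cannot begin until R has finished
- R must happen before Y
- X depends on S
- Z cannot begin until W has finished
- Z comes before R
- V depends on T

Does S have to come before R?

Following the dependencies: S → X → Z → R.
So S must precede R in any valid ordering.

Yes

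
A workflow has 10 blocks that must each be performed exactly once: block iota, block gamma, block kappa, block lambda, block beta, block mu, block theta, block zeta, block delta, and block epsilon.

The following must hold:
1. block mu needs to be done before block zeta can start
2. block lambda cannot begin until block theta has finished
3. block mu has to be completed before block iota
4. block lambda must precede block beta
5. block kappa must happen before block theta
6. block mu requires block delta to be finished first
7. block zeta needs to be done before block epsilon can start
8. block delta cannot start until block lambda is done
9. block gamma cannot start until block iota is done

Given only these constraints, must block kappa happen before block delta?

Yes

Following the dependencies: block kappa → block theta → block lambda → block delta.
So block kappa must precede block delta in any valid ordering.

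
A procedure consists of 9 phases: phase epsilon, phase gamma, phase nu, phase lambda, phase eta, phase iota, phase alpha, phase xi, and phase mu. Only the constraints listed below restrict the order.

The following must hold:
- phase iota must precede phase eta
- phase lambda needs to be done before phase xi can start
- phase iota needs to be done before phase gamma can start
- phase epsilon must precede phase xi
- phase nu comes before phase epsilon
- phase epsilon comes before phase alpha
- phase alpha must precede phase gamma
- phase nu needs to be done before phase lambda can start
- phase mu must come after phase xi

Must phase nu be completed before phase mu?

Tracing the constraints gives a chain: phase nu → phase epsilon → phase xi → phase mu.
So phase nu must precede phase mu in any valid ordering.

Yes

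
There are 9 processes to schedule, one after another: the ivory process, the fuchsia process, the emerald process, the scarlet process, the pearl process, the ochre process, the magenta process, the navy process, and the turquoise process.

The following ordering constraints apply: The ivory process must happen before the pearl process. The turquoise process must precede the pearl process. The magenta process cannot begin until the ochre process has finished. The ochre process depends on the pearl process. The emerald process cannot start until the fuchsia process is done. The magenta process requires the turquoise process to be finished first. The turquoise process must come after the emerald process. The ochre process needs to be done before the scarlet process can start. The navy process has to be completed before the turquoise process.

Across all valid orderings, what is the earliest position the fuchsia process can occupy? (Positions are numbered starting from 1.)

No constraint forces any other process before the fuchsia process, so it can be placed first.

1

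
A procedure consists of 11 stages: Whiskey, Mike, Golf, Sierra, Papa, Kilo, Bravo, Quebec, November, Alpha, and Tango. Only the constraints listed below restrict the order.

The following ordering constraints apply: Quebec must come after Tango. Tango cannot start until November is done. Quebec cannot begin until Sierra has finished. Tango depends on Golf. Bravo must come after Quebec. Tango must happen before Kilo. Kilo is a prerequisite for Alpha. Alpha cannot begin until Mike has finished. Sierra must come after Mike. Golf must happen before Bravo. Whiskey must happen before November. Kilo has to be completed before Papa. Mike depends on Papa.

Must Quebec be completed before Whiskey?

No

In fact the dependencies run the other way: Whiskey → November → Tango → Quebec.
So Quebec does not have to come before Whiskey — it cannot.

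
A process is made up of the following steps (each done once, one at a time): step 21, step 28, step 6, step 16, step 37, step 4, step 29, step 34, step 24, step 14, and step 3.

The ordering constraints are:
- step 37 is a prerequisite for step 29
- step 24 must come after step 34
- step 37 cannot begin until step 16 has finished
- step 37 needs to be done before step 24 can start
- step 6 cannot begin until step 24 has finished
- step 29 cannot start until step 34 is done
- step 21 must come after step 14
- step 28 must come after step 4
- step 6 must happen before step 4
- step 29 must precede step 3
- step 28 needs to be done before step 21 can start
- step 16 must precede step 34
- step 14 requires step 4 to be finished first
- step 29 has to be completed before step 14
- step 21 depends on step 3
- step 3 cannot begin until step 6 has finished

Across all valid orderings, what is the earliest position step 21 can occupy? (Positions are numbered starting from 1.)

Every step that must precede step 21 has to come before it. Tracing all chains that end at step 21, those steps are: step 28, step 6, step 16, step 37, step 4, step 29, step 34, step 24, step 14, step 3 — 10 in total.
With 10 mandatory predecessors, the earliest step 21 can sit is position 10+1 = 11, and placing just those 10 first achieves it.

11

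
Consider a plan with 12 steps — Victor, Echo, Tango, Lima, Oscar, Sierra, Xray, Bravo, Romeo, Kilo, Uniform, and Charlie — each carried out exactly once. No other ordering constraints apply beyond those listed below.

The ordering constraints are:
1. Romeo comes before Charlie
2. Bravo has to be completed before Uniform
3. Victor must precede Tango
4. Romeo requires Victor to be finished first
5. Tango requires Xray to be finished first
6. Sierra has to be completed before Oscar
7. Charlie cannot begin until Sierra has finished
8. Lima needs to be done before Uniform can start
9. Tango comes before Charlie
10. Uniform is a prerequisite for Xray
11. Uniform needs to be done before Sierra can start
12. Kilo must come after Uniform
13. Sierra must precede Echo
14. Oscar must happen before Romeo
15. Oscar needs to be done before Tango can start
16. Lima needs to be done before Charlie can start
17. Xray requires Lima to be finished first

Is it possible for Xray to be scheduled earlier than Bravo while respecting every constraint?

No

Following Bravo → Uniform → Xray, Bravo must precede Xray in every valid ordering.
Hence Xray can never be scheduled before Bravo.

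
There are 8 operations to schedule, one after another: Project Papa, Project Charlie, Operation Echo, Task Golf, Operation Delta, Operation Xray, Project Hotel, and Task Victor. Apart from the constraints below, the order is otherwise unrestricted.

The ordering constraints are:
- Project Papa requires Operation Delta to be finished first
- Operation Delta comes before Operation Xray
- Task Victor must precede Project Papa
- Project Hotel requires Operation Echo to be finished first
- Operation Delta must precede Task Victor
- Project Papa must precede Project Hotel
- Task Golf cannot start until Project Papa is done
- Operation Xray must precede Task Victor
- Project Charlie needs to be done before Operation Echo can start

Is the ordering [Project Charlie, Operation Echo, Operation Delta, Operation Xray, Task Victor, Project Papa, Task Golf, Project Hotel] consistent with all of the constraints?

Yes

Checking each listed constraint against this order: for instance, Operation Echo is in position 2 and Project Hotel in position 8, so that constraint holds — and the remaining constraints check out the same way.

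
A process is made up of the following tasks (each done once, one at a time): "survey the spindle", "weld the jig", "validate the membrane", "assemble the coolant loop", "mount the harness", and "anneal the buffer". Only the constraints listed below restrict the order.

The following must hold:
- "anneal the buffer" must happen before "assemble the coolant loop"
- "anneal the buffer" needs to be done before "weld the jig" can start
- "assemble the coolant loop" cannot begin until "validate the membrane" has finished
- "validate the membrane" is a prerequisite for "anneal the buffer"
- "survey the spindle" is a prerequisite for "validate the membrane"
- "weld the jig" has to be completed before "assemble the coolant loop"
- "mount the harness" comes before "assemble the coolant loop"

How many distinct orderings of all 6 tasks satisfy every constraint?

5

2 tasks have no prerequisites ("survey the spindle", "mount the harness"), so any of them could come first.
Enumerating by repeatedly choosing an available task (one whose prerequisites are all placed) gives 5 distinct complete orderings.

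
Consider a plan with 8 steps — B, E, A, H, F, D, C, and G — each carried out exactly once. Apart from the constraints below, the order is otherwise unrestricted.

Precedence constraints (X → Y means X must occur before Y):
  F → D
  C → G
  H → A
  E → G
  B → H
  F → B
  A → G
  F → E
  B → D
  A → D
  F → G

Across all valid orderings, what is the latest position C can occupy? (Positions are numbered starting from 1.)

The only step forced after C (directly or by a chain) is G.
With 1 mandatory successor out of 8 steps total, the latest slot for C is 8−1 = 7, and it's reachable by doing all non-successors before C.

7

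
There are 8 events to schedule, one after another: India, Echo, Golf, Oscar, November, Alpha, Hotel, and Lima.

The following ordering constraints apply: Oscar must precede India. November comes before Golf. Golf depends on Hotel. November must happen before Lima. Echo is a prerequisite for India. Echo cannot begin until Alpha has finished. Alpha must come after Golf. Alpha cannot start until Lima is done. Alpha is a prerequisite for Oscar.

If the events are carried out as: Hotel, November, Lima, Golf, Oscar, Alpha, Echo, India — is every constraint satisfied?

The sequence places Oscar ahead of Alpha.
That contradicts the constraint that Alpha must precede Oscar.

No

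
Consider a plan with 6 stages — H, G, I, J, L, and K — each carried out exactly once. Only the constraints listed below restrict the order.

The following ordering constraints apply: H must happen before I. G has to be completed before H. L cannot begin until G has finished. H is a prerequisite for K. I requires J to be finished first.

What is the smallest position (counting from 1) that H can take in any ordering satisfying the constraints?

Working backwards through the constraints from H, its only required predecessor is G.
So at minimum 1 stage comes before H, putting H no earlier than position 2. That position is achievable by scheduling exactly that predecessor first.

2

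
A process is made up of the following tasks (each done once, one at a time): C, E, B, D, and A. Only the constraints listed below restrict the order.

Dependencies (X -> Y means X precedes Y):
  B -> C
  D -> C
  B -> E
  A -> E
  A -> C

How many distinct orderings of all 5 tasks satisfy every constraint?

14

The tasks with no prerequisites are B, D, A; any of them can be placed first.
Counting all ways to extend the partial order to a total order gives 14.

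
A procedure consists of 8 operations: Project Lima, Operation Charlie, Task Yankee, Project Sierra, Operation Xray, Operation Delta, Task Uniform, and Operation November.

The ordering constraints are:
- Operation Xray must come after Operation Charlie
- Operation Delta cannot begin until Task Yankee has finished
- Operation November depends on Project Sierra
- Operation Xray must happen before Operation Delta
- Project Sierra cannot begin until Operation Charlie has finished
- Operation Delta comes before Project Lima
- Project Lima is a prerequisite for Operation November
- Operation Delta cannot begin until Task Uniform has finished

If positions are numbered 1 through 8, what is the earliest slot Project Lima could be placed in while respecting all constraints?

The operations that are forced before Project Lima, directly or transitively, are Operation Charlie, Task Yankee, Operation Xray, Operation Delta, Task Uniform. That's 5 operations.
With 5 mandatory predecessors, the earliest Project Lima can sit is position 5+1 = 6, and placing just those 5 first achieves it.

6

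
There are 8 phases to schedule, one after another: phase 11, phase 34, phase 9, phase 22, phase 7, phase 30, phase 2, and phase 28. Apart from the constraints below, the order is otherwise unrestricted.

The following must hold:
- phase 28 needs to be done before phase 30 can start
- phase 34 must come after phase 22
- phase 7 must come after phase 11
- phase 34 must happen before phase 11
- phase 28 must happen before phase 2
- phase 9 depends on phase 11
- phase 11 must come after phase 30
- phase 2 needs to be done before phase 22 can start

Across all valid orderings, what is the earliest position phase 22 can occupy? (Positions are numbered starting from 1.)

The phases that are forced before phase 22, directly or transitively, are phase 2, phase 28. That's 2 phases.
With 2 mandatory predecessors, the earliest phase 22 can sit is position 2+1 = 3, and placing just those 2 first achieves it.

3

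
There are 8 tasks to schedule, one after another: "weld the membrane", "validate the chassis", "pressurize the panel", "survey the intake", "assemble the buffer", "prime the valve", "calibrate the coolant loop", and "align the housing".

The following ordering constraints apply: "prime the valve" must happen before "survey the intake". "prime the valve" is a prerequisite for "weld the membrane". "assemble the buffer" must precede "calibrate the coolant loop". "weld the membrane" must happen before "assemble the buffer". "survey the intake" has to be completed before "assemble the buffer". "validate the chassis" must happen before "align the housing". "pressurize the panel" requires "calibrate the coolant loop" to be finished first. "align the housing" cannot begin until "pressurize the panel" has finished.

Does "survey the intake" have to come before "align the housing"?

Yes

Following the dependencies: "survey the intake" → "assemble the buffer" → "calibrate the coolant loop" → "pressurize the panel" → "align the housing".
Hence "survey the intake" necessarily comes before "align the housing".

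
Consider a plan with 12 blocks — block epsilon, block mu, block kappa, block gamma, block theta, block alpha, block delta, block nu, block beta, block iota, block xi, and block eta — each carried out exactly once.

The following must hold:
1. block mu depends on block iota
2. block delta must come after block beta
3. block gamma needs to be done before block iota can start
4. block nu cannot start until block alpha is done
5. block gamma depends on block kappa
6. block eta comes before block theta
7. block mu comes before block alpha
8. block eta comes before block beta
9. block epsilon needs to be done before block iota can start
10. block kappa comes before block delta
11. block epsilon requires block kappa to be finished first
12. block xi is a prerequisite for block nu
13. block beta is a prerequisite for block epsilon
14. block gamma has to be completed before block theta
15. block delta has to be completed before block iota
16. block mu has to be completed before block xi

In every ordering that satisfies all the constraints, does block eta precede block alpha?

Chaining the stated constraints: block eta → block beta → block epsilon → block iota → block mu → block alpha.
So block eta must precede block alpha in any valid ordering.

Yes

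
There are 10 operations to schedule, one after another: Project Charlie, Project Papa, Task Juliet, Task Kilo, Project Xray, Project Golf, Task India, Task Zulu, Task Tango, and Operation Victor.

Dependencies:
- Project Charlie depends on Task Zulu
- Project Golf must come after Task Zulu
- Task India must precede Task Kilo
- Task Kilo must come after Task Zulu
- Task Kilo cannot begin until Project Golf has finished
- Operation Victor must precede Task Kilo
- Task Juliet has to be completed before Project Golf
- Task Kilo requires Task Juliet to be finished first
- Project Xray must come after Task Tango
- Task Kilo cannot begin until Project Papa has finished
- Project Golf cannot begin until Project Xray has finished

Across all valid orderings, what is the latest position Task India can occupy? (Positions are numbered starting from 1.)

The only operation forced after Task India (directly or by a chain) is Task Kilo.
So at least 1 operation follows Task India, putting Task India no later than position 9. That position is achievable by scheduling everything else first.

9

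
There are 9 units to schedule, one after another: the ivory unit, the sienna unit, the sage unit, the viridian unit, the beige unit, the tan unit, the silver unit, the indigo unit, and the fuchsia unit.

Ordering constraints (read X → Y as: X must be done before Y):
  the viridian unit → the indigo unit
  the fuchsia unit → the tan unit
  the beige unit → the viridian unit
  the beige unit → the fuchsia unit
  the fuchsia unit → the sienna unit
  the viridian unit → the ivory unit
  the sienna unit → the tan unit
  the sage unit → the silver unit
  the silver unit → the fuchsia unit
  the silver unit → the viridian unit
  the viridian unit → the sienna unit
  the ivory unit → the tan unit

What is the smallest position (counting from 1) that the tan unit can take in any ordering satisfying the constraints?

8

The units that are forced before the tan unit, directly or transitively, are the ivory unit, the sienna unit, the sage unit, the viridian unit, the beige unit, the silver unit, the fuchsia unit. That's 7 units.
With 7 mandatory predecessors, the earliest the tan unit can sit is position 7+1 = 8, and placing just those 7 first achieves it.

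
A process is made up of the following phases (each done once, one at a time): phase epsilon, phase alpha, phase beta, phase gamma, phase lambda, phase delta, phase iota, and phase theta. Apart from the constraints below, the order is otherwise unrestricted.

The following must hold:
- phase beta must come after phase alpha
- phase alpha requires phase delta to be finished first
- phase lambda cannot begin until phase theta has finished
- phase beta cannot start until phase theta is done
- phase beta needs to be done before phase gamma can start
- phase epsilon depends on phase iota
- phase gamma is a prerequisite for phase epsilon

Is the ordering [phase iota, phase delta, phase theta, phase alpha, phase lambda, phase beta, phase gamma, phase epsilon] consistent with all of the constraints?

Yes

Checking each listed constraint against this order: for instance, phase iota is in position 1 and phase epsilon in position 8, so that constraint holds — and the remaining constraints check out the same way.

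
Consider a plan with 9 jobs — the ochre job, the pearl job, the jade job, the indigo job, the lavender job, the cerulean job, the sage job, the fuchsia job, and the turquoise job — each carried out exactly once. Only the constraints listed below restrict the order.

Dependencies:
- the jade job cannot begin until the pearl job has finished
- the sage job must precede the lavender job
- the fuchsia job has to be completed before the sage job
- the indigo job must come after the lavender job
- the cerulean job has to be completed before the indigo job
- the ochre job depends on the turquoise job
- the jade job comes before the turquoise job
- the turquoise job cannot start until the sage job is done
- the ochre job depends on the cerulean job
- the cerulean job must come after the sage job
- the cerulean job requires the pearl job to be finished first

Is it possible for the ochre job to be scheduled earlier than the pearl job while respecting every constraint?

No

The constraints give a chain the pearl job → the cerulean job → the ochre job, which forces the pearl job before the ochre job.
Hence the ochre job can never be scheduled before the pearl job.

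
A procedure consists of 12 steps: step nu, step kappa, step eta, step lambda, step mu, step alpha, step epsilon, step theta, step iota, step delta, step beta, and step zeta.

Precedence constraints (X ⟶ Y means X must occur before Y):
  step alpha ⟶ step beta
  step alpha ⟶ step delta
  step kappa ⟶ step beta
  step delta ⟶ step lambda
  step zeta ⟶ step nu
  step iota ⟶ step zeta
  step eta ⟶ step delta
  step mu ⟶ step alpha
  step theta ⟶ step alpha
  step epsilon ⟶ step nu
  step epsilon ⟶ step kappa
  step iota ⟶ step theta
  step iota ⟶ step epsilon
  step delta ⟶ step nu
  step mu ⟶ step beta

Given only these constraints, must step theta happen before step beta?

Chaining the stated constraints: step theta → step alpha → step beta.
That forces step theta before step beta in every valid schedule.

Yes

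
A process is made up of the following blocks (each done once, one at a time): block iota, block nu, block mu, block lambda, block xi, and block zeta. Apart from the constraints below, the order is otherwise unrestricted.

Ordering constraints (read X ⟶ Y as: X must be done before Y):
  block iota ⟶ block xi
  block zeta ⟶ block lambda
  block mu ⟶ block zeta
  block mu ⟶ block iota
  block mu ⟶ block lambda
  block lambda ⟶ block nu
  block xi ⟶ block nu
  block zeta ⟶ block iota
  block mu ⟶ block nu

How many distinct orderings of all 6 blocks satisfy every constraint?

3

Only block mu has no prerequisites, so it must go first.
Enumerating by repeatedly choosing an available block (one whose prerequisites are all placed) gives 3 distinct complete orderings.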